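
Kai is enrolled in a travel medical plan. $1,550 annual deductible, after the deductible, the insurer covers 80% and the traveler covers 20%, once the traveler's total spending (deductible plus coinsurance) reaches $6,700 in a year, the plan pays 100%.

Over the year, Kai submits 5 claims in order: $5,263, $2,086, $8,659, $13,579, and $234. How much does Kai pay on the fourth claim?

Claim 1 ($5,263): $1,550 finishes the deductible; $3,713 goes to coinsurance; coinsurance $3,713 × 20% = $742.60. Cost to traveler: $2,292.60. OOP to date $2,292.60.
Claim 2 ($2,086): deductible already satisfied, so traveler's share is 20% × $2,086 = $417.20. Cost to traveler: $417.20. OOP to date $2,709.80.
Claim 3 ($8,659): deductible already satisfied, so traveler's share is 20% × $8,659 = $1,731.80. Traveler pays $1,731.80; OOP now $4,441.60.
Claim 4 ($13,579): 20% coinsurance on $13,579 = $2,715.80. Adding that to $4,441.60 gives $7,157.40, past the $6,700 cap; traveler pays only $6,700 − $4,441.60 = $2,258.40.

$2,258.40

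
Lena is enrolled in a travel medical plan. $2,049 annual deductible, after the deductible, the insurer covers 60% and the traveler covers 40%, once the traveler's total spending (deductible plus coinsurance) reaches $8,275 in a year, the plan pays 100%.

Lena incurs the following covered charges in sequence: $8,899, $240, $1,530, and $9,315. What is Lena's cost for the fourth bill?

$2,778

#1 ($8,899): deductible takes $2,049, $6,850 remains; coinsurance $6,850 × 40% = $2,740. Cost to traveler: $4,789. OOP to date $4,789.
#2 ($240): deductible met; 40% of $240 = $96. Traveler owes $96 (running OOP $4,885).
#3 ($1,530): deductible already satisfied, so traveler's share is 40% × $1,530 = $612. Traveler pays $612; OOP now $5,497.
#4 ($9,315): 40% coinsurance on $9,315 = $3,726. Adding that to $5,497 gives $9,223, past the $8,275 cap; traveler pays only $8,275 − $5,497 = $2,778.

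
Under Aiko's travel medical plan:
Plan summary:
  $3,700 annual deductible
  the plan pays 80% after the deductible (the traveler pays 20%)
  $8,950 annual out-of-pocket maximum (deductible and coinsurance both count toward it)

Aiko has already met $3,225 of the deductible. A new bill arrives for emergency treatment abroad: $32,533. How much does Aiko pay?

$5,725

Deductible still to meet: $3,700 − $3,225 = $475.
The remaining $32,058 (= $32,533 − $475) moves to coinsurance.
20% of $32,058 = $6,411.60 falls to the traveler.
That puts the traveler's cost at $475 + $6,411.60 = $6,886.60 before any cap.
That would bring total out-of-pocket to $10,111.60, past the $8,950 cap. The traveler is capped at $8,950 − $3,225 = $5,725 on this claim.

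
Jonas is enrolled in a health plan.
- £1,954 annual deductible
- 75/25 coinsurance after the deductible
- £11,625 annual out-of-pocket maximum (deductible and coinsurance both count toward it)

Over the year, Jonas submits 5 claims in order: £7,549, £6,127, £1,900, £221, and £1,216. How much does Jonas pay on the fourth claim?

£55.25

Claim 1 — £7,549: £1,954 to deductible, leaving £5,595; patient's 25% is £1,398.75. Patient owes £3,352.75 (running OOP £3,352.75).
Claim 2 — £6,127: 25% coinsurance on £6,127 = £1,531.75. Patient pays £1,531.75; OOP now £4,884.50.
Claim 3 — £1,900: 25% coinsurance on £1,900 = £475. Patient owes £475 (running OOP £5,359.50).
Claim 4 — £221: 25% coinsurance on £221 = £55.25. Patient owes £55.25 (running OOP £5,414.75).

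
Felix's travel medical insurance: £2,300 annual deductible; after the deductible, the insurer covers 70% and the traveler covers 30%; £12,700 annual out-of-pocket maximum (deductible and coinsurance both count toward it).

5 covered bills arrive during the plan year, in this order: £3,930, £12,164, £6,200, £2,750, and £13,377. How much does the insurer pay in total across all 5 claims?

£25,721

Claim 1 — £3,930: £2,300 finishes the deductible; £1,630 goes to coinsurance; traveler's 30% is £489. Cost to traveler: £2,789. OOP to date £2,789. Insurer: £3,930 − £2,789 = £1,141.
Claim 2 — £12,164: deductible met; 30% of £12,164 = £3,649.20. Cost to traveler: £3,649.20. OOP to date £6,438.20. Plan pays £12,164 − £3,649.20 = £8,514.80.
Claim 3 — £6,200: deductible already satisfied, so traveler's share is 30% × £6,200 = £1,860. Traveler owes £1,860 (running OOP £8,298.20). Insurer: £6,200 − £1,860 = £4,340.
Claim 4 — £2,750: deductible met; 30% of £2,750 = £825. Traveler owes £825 (running OOP £9,123.20). Plan pays £2,750 − £825 = £1,925.
Claim 5 — £13,377: deductible met; 30% of £13,377 = £4,013.10. OOP would hit £13,136.30 > £12,700, so the cap limits the traveler to £12,700 − £9,123.20 = £3,576.80. Insurer: £13,377 − £3,576.80 = £9,800.20.
Insurer total: £1,141 + £8,514.80 + £4,340 + £1,925 + £9,800.20 = £25,721.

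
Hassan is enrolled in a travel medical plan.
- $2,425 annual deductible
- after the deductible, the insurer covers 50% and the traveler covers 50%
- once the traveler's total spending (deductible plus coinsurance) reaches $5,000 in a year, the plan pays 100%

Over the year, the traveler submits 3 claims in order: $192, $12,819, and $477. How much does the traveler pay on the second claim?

$4,808

Bill 1, $192: all of it applies to the deductible. Cost to traveler: $192. OOP to date $192.
Bill 2, $12,819: $2,233 to deductible, leaving $10,586; coinsurance $10,586 × 50% = $5,293. Together that's $2,233 + $5,293 = $7,526. That would push OOP to $7,718, over the $5,000 cap, so traveler pays $5,000 − $192 = $4,808.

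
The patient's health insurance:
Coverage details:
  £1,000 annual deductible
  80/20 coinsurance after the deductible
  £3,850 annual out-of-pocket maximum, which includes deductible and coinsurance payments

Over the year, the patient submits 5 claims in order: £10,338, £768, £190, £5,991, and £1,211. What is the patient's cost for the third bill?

£38

Bill 1, £10,338: £1,000 finishes the deductible; £9,338 goes to coinsurance; patient's 20% is £1,867.60. Patient pays £2,867.60; OOP now £2,867.60.
Bill 2, £768: 20% coinsurance on £768 = £153.60. Patient owes £153.60 (running OOP £3,021.20).
Bill 3, £190: deductible met; 20% of £190 = £38. Patient owes £38 (running OOP £3,059.20).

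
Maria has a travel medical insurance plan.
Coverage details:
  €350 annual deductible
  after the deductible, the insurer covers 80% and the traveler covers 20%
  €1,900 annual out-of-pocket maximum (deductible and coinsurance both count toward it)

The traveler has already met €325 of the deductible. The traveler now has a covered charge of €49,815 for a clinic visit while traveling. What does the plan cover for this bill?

Remaining deductible: €350 − €325 = €25.
That leaves €49,815 − €25 = €49,790 for coinsurance.
20% of €49,790 = €9,958 falls to the traveler.
Traveler responsibility before any cap: €25 + €9,958 = €9,983.
Year-to-date out-of-pocket would reach €325 + €9,983 = €10,308, above the €1,900 maximum, so the traveler pays only €1,900 − €325 = €1,575.
The insurer covers the remainder: €49,815 − €1,575 = €48,240.

€48,240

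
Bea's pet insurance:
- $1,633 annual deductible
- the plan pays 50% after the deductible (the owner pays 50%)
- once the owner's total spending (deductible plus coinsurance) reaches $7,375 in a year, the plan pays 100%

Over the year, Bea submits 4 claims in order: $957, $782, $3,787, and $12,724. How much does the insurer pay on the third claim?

Bill 1, $957: fully absorbed by the deductible. Owner pays $957; OOP now $957. Insurer: $957 − $957 = $0.
Bill 2, $782: $676 to deductible, leaving $106; owner's 50% is $53. Owner pays $729; OOP now $1,686. Insurer: $782 − $729 = $53.
Bill 3, $3,787: deductible already satisfied, so owner's share is 50% × $3,787 = $1,893.50. Cost to owner: $1,893.50. OOP to date $3,579.50. Plan pays $3,787 − $1,893.50 = $1,893.50.

$1,893.50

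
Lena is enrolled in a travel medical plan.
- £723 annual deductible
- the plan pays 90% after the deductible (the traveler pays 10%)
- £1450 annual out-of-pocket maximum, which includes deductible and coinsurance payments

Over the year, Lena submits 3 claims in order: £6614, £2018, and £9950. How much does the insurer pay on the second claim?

£1880.10

#1 (£6614): £723 finishes the deductible; £5891 goes to coinsurance; 10% of £5891 = £589.10. Traveler owes £1312.10 (running OOP £1312.10). Plan pays £6614 − £1312.10 = £5301.90.
#2 (£2018): deductible met; 10% of £2018 = £201.80. Adding that to £1312.10 gives £1513.90, past the £1450 cap; traveler pays only £1450 − £1312.10 = £137.90. Insurer: £2018 − £137.90 = £1880.10.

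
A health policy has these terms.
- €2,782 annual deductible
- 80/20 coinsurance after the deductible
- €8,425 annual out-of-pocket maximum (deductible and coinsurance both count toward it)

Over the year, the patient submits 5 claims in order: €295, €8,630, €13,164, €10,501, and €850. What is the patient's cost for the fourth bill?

€1,781.60

#1 (€295): all of it applies to the deductible. Patient pays €295; OOP now €295.
#2 (€8,630): deductible takes €2,487, €6,143 remains; patient's 20% is €1,228.60. Patient owes €3,715.60 (running OOP €4,010.60).
#3 (€13,164): deductible met; 20% of €13,164 = €2,632.80. Patient owes €2,632.80 (running OOP €6,643.40).
#4 (€10,501): deductible met; 20% of €10,501 = €2,100.20. OOP would hit €8,743.60 > €8,425, so the cap limits the patient to €8,425 − €6,643.40 = €1,781.60.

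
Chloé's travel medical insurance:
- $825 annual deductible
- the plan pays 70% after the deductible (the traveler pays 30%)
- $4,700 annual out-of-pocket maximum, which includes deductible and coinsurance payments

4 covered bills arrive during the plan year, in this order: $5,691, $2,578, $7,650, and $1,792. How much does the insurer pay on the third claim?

$6,008.20

Claim 1 ($5,691): $825 finishes the deductible; $4,866 goes to coinsurance; traveler's 30% is $1,459.80. Traveler owes $2,284.80 (running OOP $2,284.80). Insurer: $5,691 − $2,284.80 = $3,406.20.
Claim 2 ($2,578): 30% coinsurance on $2,578 = $773.40. Traveler pays $773.40; OOP now $3,058.20. Insurer: $2,578 − $773.40 = $1,804.60.
Claim 3 ($7,650): deductible met; 30% of $7,650 = $2,295. That would push OOP to $5,353.20, over the $4,700 cap, so traveler pays $4,700 − $3,058.20 = $1,641.80. Insurer: $7,650 − $1,641.80 = $6,008.20.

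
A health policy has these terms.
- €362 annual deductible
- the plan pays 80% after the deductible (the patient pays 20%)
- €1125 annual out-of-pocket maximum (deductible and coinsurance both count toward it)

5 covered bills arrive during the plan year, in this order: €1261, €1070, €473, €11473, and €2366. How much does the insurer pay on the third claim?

€378.40

Claim 1 — €1261: deductible takes €362, €899 remains; patient's 20% is €179.80. Patient pays €541.80; OOP now €541.80. Plan pays €1261 − €541.80 = €719.20.
Claim 2 — €1070: 20% coinsurance on €1070 = €214. Patient pays €214; OOP now €755.80. Plan pays €1070 − €214 = €856.
Claim 3 — €473: deductible met; 20% of €473 = €94.60. Patient pays €94.60; OOP now €850.40. Plan pays €473 − €94.60 = €378.40.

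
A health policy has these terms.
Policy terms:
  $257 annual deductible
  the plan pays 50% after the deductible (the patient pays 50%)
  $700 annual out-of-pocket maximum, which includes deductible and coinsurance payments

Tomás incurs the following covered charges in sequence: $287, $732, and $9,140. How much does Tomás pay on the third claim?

Bill 1, $287: $257 to deductible, leaving $30; coinsurance $30 × 50% = $15. Patient pays $272; OOP now $272.
Bill 2, $732: deductible met; 50% of $732 = $366. Patient owes $366 (running OOP $638).
Bill 3, $9,140: 50% coinsurance on $9,140 = $4,570. OOP would hit $5,208 > $700, so the cap limits the patient to $700 − $638 = $62.

$62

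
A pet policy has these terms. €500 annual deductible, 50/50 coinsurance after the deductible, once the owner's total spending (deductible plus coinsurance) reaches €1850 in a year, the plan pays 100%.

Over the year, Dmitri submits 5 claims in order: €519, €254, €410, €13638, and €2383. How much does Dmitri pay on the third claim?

Claim 1 (€519): €500 to deductible, leaving €19; coinsurance €19 × 50% = €9.50. Owner pays €509.50; OOP now €509.50.
Claim 2 (€254): deductible already satisfied, so owner's share is 50% × €254 = €127. Owner pays €127; OOP now €636.50.
Claim 3 (€410): deductible already satisfied, so owner's share is 50% × €410 = €205. Cost to owner: €205. OOP to date €841.50.

€205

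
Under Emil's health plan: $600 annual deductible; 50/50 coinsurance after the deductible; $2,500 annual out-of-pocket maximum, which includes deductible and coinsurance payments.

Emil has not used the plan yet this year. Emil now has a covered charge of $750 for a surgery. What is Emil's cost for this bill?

Nothing has been paid toward the $600 deductible, so the first $600 of this charge is applied there.
After the $600 deductible portion, $750 − $600 = $150 is subject to coinsurance.
Patient's 50% share of $150 is $75.
So the patient owes $600 + $75 = $675 before any cap.
Year-to-date out-of-pocket becomes $0 + $675 = $675, still under the $2,500 maximum, so no cap applies.

$675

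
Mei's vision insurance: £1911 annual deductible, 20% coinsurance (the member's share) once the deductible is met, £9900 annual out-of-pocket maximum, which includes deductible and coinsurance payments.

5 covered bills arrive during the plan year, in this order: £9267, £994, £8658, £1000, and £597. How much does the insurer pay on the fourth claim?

#1 (£9267): £1911 finishes the deductible; £7356 goes to coinsurance; member's 20% is £1471.20. Member pays £3382.20; OOP now £3382.20. Insurer: £9267 − £3382.20 = £5884.80.
#2 (£994): 20% coinsurance on £994 = £198.80. Member owes £198.80 (running OOP £3581). Insurer: £994 − £198.80 = £795.20.
#3 (£8658): deductible met; 20% of £8658 = £1731.60. Member pays £1731.60; OOP now £5312.60. Insurer: £8658 − £1731.60 = £6926.40.
#4 (£1000): deductible already satisfied, so member's share is 20% × £1000 = £200. Member pays £200; OOP now £5512.60. Insurer: £1000 − £200 = £800.

£800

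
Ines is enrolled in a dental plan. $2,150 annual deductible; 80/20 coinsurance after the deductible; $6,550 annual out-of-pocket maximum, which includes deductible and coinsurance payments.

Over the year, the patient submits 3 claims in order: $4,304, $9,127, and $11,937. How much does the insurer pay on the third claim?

Claim 1 ($4,304): deductible takes $2,150, $2,154 remains; 20% of $2,154 = $430.80. Cost to patient: $2,580.80. OOP to date $2,580.80. Insurer: $4,304 − $2,580.80 = $1,723.20.
Claim 2 ($9,127): deductible already satisfied, so patient's share is 20% × $9,127 = $1,825.40. Patient owes $1,825.40 (running OOP $4,406.20). Plan pays $9,127 − $1,825.40 = $7,301.60.
Claim 3 ($11,937): deductible already satisfied, so patient's share is 20% × $11,937 = $2,387.40. OOP would hit $6,793.60 > $6,550, so the cap limits the patient to $6,550 − $4,406.20 = $2,143.80. Insurer: $11,937 − $2,143.80 = $9,793.20.

$9,793.20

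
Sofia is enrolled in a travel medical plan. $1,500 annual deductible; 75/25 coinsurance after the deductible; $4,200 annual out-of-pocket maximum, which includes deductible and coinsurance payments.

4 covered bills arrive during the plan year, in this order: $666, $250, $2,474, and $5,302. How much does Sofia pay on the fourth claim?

#1 ($666): all of it applies to the deductible. Cost to traveler: $666. OOP to date $666.
#2 ($250): entire amount goes to the deductible. Cost to traveler: $250. OOP to date $916.
#3 ($2,474): deductible takes $584, $1,890 remains; coinsurance $1,890 × 25% = $472.50. Cost to traveler: $1,056.50. OOP to date $1,972.50.
#4 ($5,302): deductible met; 25% of $5,302 = $1,325.50. Traveler pays $1,325.50; OOP now $3,298.

$1,325.50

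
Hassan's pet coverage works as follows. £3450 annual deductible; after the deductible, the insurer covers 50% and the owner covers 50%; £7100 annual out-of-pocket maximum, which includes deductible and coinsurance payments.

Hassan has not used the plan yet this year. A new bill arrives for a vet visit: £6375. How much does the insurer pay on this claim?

The full £3450 deductible is still open; £3450 of this bill applies to it.
The remaining £2925 (= £6375 − £3450) moves to coinsurance.
50% of £2925 = £1462.50 falls to the owner.
Owner responsibility before any cap: £3450 + £1462.50 = £4912.50.
Cumulative spending £0 + £4912.50 = £4912.50 stays under the £7100 maximum.
Insurer pays the balance: £6375 − £4912.50 = £1462.50.

£1462.50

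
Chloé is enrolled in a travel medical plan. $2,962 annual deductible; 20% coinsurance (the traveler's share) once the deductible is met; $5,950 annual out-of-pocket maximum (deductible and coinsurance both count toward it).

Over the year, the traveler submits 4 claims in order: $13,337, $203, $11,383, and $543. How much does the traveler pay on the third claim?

Bill 1, $13,337: deductible takes $2,962, $10,375 remains; traveler's 20% is $2,075. Traveler owes $5,037 (running OOP $5,037).
Bill 2, $203: deductible already satisfied, so traveler's share is 20% × $203 = $40.60. Traveler owes $40.60 (running OOP $5,077.60).
Bill 3, $11,383: 20% coinsurance on $11,383 = $2,276.60. That would push OOP to $7,354.20, over the $5,950 cap, so traveler pays $5,950 − $5,077.60 = $872.40.

$872.40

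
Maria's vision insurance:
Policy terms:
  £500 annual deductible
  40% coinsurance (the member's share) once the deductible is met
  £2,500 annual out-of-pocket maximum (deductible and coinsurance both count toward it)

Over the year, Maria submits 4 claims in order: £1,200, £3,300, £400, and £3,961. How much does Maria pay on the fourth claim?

£240

Bill 1, £1,200: £500 to deductible, leaving £700; member's 40% is £280. Member owes £780 (running OOP £780).
Bill 2, £3,300: deductible already satisfied, so member's share is 40% × £3,300 = £1,320. Cost to member: £1,320. OOP to date £2,100.
Bill 3, £400: deductible already satisfied, so member's share is 40% × £400 = £160. Member owes £160 (running OOP £2,260).
Bill 4, £3,961: 40% coinsurance on £3,961 = £1,584.40. Adding that to £2,260 gives £3,844.40, past the £2,500 cap; member pays only £2,500 − £2,260 = £240.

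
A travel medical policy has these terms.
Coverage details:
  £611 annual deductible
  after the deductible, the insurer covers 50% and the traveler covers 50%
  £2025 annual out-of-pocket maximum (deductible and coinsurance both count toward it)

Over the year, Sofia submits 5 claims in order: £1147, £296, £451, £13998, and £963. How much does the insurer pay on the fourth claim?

£13225.50

Bill 1, £1147: £611 to deductible, leaving £536; coinsurance £536 × 50% = £268. Traveler pays £879; OOP now £879. Plan pays £1147 − £879 = £268.
Bill 2, £296: 50% coinsurance on £296 = £148. Cost to traveler: £148. OOP to date £1027. Insurer: £296 − £148 = £148.
Bill 3, £451: 50% coinsurance on £451 = £225.50. Traveler owes £225.50 (running OOP £1252.50). Insurer: £451 − £225.50 = £225.50.
Bill 4, £13998: deductible met; 50% of £13998 = £6999. Adding that to £1252.50 gives £8251.50, past the £2025 cap; traveler pays only £2025 − £1252.50 = £772.50. Insurer: £13998 − £772.50 = £13225.50.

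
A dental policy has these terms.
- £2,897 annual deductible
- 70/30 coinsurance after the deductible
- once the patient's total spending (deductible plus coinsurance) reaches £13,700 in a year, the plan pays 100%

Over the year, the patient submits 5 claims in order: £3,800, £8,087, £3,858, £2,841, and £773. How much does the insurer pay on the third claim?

£2,700.60

#1 (£3,800): £2,897 to deductible, leaving £903; coinsurance £903 × 30% = £270.90. Patient pays £3,167.90; OOP now £3,167.90. Plan pays £3,800 − £3,167.90 = £632.10.
#2 (£8,087): 30% coinsurance on £8,087 = £2,426.10. Patient owes £2,426.10 (running OOP £5,594). Insurer: £8,087 − £2,426.10 = £5,660.90.
#3 (£3,858): deductible already satisfied, so patient's share is 30% × £3,858 = £1,157.40. Patient pays £1,157.40; OOP now £6,751.40. Insurer: £3,858 − £1,157.40 = £2,700.60.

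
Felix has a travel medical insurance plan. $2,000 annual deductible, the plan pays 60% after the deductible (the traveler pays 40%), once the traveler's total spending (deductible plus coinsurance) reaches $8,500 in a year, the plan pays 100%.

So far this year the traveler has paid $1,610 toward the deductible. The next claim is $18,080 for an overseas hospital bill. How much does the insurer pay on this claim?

Deductible still to meet: $2,000 − $1,610 = $390.
The remaining $17,690 (= $18,080 − $390) moves to coinsurance.
Coinsurance: $17,690 × 40% = $7,076.
So the traveler owes $390 + $7,076 = $7,466 before any cap.
Year-to-date out-of-pocket would reach $1,610 + $7,466 = $9,076, above the $8,500 maximum, so the traveler pays only $8,500 − $1,610 = $6,890.
The insurer covers the remainder: $18,080 − $6,890 = $11,190.

$11,190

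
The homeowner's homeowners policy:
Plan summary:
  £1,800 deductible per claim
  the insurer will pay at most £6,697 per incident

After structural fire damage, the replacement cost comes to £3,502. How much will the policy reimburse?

After the deductible, £3,502 − £1,800 = £1,702 remains.
£1,702 ≤ £6,697, so the limit doesn't bind; insurer pays £1,702.

£1,702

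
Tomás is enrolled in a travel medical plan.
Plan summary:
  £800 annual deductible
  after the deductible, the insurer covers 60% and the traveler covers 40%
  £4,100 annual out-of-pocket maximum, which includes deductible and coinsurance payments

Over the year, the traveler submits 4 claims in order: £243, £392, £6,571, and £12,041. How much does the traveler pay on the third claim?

£2,727.40

Claim 1 — £243: all of it applies to the deductible. Traveler pays £243; OOP now £243.
Claim 2 — £392: fully absorbed by the deductible. Traveler owes £392 (running OOP £635).
Claim 3 — £6,571: £165 to deductible, leaving £6,406; 40% of £6,406 = £2,562.40. Traveler owes £2,727.40 (running OOP £3,362.40).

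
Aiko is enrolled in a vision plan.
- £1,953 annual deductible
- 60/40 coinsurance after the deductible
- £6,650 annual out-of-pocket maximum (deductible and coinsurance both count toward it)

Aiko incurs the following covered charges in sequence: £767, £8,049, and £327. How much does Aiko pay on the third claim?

£130.80

#1 (£767): all of it applies to the deductible. Cost to member: £767. OOP to date £767.
#2 (£8,049): £1,186 finishes the deductible; £6,863 goes to coinsurance; member's 40% is £2,745.20. Cost to member: £3,931.20. OOP to date £4,698.20.
#3 (£327): deductible already satisfied, so member's share is 40% × £327 = £130.80. Member pays £130.80; OOP now £4,829.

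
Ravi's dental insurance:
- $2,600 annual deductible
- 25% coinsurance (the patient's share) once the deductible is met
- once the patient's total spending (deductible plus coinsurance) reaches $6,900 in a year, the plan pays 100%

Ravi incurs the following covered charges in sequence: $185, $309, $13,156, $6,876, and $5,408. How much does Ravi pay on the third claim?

Bill 1, $185: all of it applies to the deductible. Patient owes $185 (running OOP $185).
Bill 2, $309: all of it applies to the deductible. Patient owes $309 (running OOP $494).
Bill 3, $13,156: $2,106 to deductible, leaving $11,050; coinsurance $11,050 × 25% = $2,762.50. Cost to patient: $4,868.50. OOP to date $5,362.50.

$4,868.50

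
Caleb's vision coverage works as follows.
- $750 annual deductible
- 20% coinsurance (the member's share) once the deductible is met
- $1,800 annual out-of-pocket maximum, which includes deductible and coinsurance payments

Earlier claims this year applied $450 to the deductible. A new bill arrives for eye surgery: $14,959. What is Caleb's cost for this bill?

$450 of the $750 deductible is already met, leaving $300.
That leaves $14,959 − $300 = $14,659 for coinsurance.
Member's 20% share of $14,659 is $2,931.80.
Member responsibility before any cap: $300 + $2,931.80 = $3,231.80.
Adding $3,231.80 to the $450 already spent would give $3,681.80, which exceeds the $1,800 cap; the member pays just $1,800 − $450 = $1,350.

$1,350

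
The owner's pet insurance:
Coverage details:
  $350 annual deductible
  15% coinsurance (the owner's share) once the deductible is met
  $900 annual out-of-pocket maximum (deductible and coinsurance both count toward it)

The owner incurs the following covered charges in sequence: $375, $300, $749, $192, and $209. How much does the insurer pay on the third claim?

$636.65

#1 ($375): $350 to deductible, leaving $25; coinsurance $25 × 15% = $3.75. Owner pays $353.75; OOP now $353.75. Plan pays $375 − $353.75 = $21.25.
#2 ($300): deductible met; 15% of $300 = $45. Cost to owner: $45. OOP to date $398.75. Insurer: $300 − $45 = $255.
#3 ($749): deductible already satisfied, so owner's share is 15% × $749 = $112.35. Owner pays $112.35; OOP now $511.10. Plan pays $749 − $112.35 = $636.65.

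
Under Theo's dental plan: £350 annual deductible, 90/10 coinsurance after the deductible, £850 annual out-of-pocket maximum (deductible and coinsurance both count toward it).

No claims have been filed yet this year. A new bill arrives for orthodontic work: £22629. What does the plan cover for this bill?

£21779

Deductible not yet touched, so the first £350 of the bill goes to the deductible.
The remaining £22279 (= £22629 − £350) moves to coinsurance.
10% of £22279 = £2227.90 falls to the patient.
That puts the patient's cost at £350 + £2227.90 = £2577.90 before any cap.
Year-to-date out-of-pocket would reach £0 + £2577.90 = £2577.90, above the £850 maximum, so the patient pays only £850 − £0 = £850.
The insurer covers the remainder: £22629 − £850 = £21779.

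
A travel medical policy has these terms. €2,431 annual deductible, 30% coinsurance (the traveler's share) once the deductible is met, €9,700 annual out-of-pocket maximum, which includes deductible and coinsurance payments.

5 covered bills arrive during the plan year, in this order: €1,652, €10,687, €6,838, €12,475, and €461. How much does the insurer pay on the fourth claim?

Claim 1 — €1,652: entire amount goes to the deductible. Traveler pays €1,652; OOP now €1,652. Plan pays €1,652 − €1,652 = €0.
Claim 2 — €10,687: €779 finishes the deductible; €9,908 goes to coinsurance; traveler's 30% is €2,972.40. Traveler pays €3,751.40; OOP now €5,403.40. Plan pays €10,687 − €3,751.40 = €6,935.60.
Claim 3 — €6,838: deductible met; 30% of €6,838 = €2,051.40. Traveler owes €2,051.40 (running OOP €7,454.80). Insurer: €6,838 − €2,051.40 = €4,786.60.
Claim 4 — €12,475: deductible met; 30% of €12,475 = €3,742.50. OOP would hit €11,197.30 > €9,700, so the cap limits the traveler to €9,700 − €7,454.80 = €2,245.20. Insurer: €12,475 − €2,245.20 = €10,229.80.

€10,229.80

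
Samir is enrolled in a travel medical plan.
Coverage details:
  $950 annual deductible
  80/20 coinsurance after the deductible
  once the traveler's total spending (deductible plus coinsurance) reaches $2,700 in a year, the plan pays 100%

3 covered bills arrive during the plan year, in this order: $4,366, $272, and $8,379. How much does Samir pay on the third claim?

$1,012.40

Bill 1, $4,366: $950 finishes the deductible; $3,416 goes to coinsurance; 20% of $3,416 = $683.20. Traveler pays $1,633.20; OOP now $1,633.20.
Bill 2, $272: deductible met; 20% of $272 = $54.40. Traveler pays $54.40; OOP now $1,687.60.
Bill 3, $8,379: deductible met; 20% of $8,379 = $1,675.80. Adding that to $1,687.60 gives $3,363.40, past the $2,700 cap; traveler pays only $2,700 − $1,687.60 = $1,012.40.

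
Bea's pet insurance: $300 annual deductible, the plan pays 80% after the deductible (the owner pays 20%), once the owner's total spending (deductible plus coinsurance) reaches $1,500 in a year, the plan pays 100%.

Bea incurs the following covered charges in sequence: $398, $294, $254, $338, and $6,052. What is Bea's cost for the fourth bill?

$67.60

Claim 1 — $398: deductible takes $300, $98 remains; owner's 20% is $19.60. Cost to owner: $319.60. OOP to date $319.60.
Claim 2 — $294: deductible already satisfied, so owner's share is 20% × $294 = $58.80. Owner pays $58.80; OOP now $378.40.
Claim 3 — $254: deductible met; 20% of $254 = $50.80. Cost to owner: $50.80. OOP to date $429.20.
Claim 4 — $338: deductible met; 20% of $338 = $67.60. Cost to owner: $67.60. OOP to date $496.80.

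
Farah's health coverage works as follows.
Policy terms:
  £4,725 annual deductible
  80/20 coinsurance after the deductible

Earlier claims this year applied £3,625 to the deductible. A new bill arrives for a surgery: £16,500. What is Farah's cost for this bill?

£4,180

£3,625 of the £4,725 deductible is already met, leaving £1,100.
That leaves £16,500 − £1,100 = £15,400 for coinsurance.
Patient's 20% share of £15,400 is £3,080.
Patient responsibility: £1,100 + £3,080 = £4,180.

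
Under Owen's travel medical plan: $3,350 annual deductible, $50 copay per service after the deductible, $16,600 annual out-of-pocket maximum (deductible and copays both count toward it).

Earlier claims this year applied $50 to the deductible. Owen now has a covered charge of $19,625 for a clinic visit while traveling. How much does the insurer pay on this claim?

$16,275

$50 of the $3,350 deductible is already met, leaving $3,300.
After the $3,300 deductible portion, $19,625 − $3,300 = $16,325 is subject to the copay.
Copay on this service: $50.
That puts the traveler's cost at $3,300 + $50 = $3,350 before any cap.
Total out-of-pocket so far would be $50 + $3,350 = $3,400, below the $16,600 cap — no reduction.
Insurer pays the balance: $19,625 − $3,350 = $16,275.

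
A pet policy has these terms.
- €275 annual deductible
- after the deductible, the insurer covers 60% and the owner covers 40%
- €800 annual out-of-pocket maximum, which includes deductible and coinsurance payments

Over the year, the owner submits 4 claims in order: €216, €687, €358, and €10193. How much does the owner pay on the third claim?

Claim 1 (€216): entire amount goes to the deductible. Cost to owner: €216. OOP to date €216.
Claim 2 (€687): deductible takes €59, €628 remains; coinsurance €628 × 40% = €251.20. Cost to owner: €310.20. OOP to date €526.20.
Claim 3 (€358): deductible met; 40% of €358 = €143.20. Cost to owner: €143.20. OOP to date €669.40.

€143.20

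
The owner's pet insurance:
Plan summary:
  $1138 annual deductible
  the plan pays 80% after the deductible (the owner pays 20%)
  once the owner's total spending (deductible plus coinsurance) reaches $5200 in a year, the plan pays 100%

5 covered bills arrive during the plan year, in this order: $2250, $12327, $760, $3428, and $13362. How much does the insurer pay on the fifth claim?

$12825.40

Claim 1 ($2250): $1138 finishes the deductible; $1112 goes to coinsurance; coinsurance $1112 × 20% = $222.40. Owner owes $1360.40 (running OOP $1360.40). Plan pays $2250 − $1360.40 = $889.60.
Claim 2 ($12327): deductible already satisfied, so owner's share is 20% × $12327 = $2465.40. Cost to owner: $2465.40. OOP to date $3825.80. Plan pays $12327 − $2465.40 = $9861.60.
Claim 3 ($760): 20% coinsurance on $760 = $152. Owner pays $152; OOP now $3977.80. Insurer: $760 − $152 = $608.
Claim 4 ($3428): 20% coinsurance on $3428 = $685.60. Cost to owner: $685.60. OOP to date $4663.40. Plan pays $3428 − $685.60 = $2742.40.
Claim 5 ($13362): 20% coinsurance on $13362 = $2672.40. That would push OOP to $7335.80, over the $5200 cap, so owner pays $5200 − $4663.40 = $536.60. Plan pays $13362 − $536.60 = $12825.40.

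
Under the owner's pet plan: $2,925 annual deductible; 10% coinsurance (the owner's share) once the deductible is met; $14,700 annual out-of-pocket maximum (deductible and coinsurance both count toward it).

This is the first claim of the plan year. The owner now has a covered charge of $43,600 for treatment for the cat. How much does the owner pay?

$6,992.50

Nothing has been paid toward the $2,925 deductible, so the first $2,925 of this charge is applied there.
After the $2,925 deductible portion, $43,600 − $2,925 = $40,675 is subject to coinsurance.
10% of $40,675 = $4,067.50 falls to the owner.
So the owner owes $2,925 + $4,067.50 = $6,992.50 before any cap.
Total out-of-pocket so far would be $0 + $6,992.50 = $6,992.50, below the $14,700 cap — no reduction.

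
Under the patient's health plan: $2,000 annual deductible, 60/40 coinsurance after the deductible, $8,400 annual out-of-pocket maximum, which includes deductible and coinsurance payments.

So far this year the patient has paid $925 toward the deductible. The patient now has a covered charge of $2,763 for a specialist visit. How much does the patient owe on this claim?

Remaining deductible: $2,000 − $925 = $1,075.
That leaves $2,763 − $1,075 = $1,688 for coinsurance.
Patient's 40% share of $1,688 is $675.20.
So the patient owes $1,075 + $675.20 = $1,750.20 before any cap.
Year-to-date out-of-pocket becomes $925 + $1,750.20 = $2,675.20, still under the $8,400 maximum, so no cap applies.

$1,750.20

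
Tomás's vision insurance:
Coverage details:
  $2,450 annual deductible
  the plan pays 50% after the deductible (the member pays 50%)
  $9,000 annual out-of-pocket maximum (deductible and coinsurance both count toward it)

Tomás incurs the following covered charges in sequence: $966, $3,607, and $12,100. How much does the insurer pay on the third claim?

$6,611.50

Claim 1 ($966): fully absorbed by the deductible. Member pays $966; OOP now $966. Insurer: $966 − $966 = $0.
Claim 2 ($3,607): deductible takes $1,484, $2,123 remains; 50% of $2,123 = $1,061.50. Member pays $2,545.50; OOP now $3,511.50. Insurer: $3,607 − $2,545.50 = $1,061.50.
Claim 3 ($12,100): 50% coinsurance on $12,100 = $6,050. That would push OOP to $9,561.50, over the $9,000 cap, so member pays $9,000 − $3,511.50 = $5,488.50. Insurer: $12,100 − $5,488.50 = $6,611.50.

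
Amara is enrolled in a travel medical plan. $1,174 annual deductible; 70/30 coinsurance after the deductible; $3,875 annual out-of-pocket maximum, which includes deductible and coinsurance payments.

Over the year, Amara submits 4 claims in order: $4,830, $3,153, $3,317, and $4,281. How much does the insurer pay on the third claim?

$2,658.70

#1 ($4,830): $1,174 finishes the deductible; $3,656 goes to coinsurance; coinsurance $3,656 × 30% = $1,096.80. Traveler owes $2,270.80 (running OOP $2,270.80). Insurer: $4,830 − $2,270.80 = $2,559.20.
#2 ($3,153): deductible already satisfied, so traveler's share is 30% × $3,153 = $945.90. Traveler owes $945.90 (running OOP $3,216.70). Insurer: $3,153 − $945.90 = $2,207.10.
#3 ($3,317): deductible met; 30% of $3,317 = $995.10. Adding that to $3,216.70 gives $4,211.80, past the $3,875 cap; traveler pays only $3,875 − $3,216.70 = $658.30. Plan pays $3,317 − $658.30 = $2,658.70.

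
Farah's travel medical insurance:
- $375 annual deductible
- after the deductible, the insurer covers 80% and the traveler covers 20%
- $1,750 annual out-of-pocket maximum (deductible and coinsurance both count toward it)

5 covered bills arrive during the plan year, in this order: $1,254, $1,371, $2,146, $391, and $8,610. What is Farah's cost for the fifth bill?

$417.60

#1 ($1,254): deductible takes $375, $879 remains; traveler's 20% is $175.80. Cost to traveler: $550.80. OOP to date $550.80.
#2 ($1,371): deductible met; 20% of $1,371 = $274.20. Traveler owes $274.20 (running OOP $825).
#3 ($2,146): 20% coinsurance on $2,146 = $429.20. Cost to traveler: $429.20. OOP to date $1,254.20.
#4 ($391): deductible met; 20% of $391 = $78.20. Traveler owes $78.20 (running OOP $1,332.40).
#5 ($8,610): deductible met; 20% of $8,610 = $1,722. OOP would hit $3,054.40 > $1,750, so the cap limits the traveler to $1,750 − $1,332.40 = $417.60.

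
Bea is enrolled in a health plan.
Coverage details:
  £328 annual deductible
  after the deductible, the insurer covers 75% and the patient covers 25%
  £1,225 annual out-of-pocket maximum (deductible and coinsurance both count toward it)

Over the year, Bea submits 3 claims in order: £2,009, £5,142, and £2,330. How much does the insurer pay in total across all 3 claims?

£8,256

Claim 1 (£2,009): deductible takes £328, £1,681 remains; 25% of £1,681 = £420.25. Patient pays £748.25; OOP now £748.25. Insurer: £2,009 − £748.25 = £1,260.75.
Claim 2 (£5,142): deductible already satisfied, so patient's share is 25% × £5,142 = £1,285.50. Adding that to £748.25 gives £2,033.75, past the £1,225 cap; patient pays only £1,225 − £748.25 = £476.75. Insurer: £5,142 − £476.75 = £4,665.25.
Claim 3 (£2,330): 25% coinsurance on £2,330 = £582.50. OOP would hit £1,807.50 > £1,225, so the cap limits the patient to £1,225 − £1,225 = £0. Insurer: £2,330 − £0 = £2,330.
Insurer total = bills − patient's total = £9,481 − £1,225 = £8,256.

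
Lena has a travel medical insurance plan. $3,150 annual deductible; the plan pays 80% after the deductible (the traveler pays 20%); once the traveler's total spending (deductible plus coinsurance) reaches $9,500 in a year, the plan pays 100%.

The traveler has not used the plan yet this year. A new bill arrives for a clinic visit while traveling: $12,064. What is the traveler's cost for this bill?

$4,932.80

Nothing has been paid toward the $3,150 deductible, so the first $3,150 of this charge is applied there.
After the $3,150 deductible portion, $12,064 − $3,150 = $8,914 is subject to coinsurance.
Coinsurance: $8,914 × 20% = $1,782.80.
That puts the traveler's cost at $3,150 + $1,782.80 = $4,932.80 before any cap.
Year-to-date out-of-pocket becomes $0 + $4,932.80 = $4,932.80, still under the $9,500 maximum, so no cap applies.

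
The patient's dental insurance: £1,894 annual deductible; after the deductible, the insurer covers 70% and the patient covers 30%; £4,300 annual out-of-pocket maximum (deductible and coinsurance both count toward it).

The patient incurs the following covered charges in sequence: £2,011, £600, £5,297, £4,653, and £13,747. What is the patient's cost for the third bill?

Claim 1 (£2,011): deductible takes £1,894, £117 remains; patient's 30% is £35.10. Patient owes £1,929.10 (running OOP £1,929.10).
Claim 2 (£600): deductible met; 30% of £600 = £180. Patient owes £180 (running OOP £2,109.10).
Claim 3 (£5,297): 30% coinsurance on £5,297 = £1,589.10. Patient pays £1,589.10; OOP now £3,698.20.

£1,589.10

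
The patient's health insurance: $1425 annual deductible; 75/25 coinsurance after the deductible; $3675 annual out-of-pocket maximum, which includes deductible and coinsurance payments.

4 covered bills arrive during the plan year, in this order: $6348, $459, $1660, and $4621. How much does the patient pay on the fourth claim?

$489.50

Claim 1 — $6348: $1425 to deductible, leaving $4923; patient's 25% is $1230.75. Patient pays $2655.75; OOP now $2655.75.
Claim 2 — $459: deductible met; 25% of $459 = $114.75. Cost to patient: $114.75. OOP to date $2770.50.
Claim 3 — $1660: deductible met; 25% of $1660 = $415. Patient pays $415; OOP now $3185.50.
Claim 4 — $4621: deductible already satisfied, so patient's share is 25% × $4621 = $1155.25. Adding that to $3185.50 gives $4340.75, past the $3675 cap; patient pays only $3675 − $3185.50 = $489.50.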